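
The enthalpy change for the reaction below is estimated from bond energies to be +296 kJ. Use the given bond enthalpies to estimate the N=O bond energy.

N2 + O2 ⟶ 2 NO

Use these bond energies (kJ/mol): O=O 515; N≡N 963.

Let D be the N=O bond energy.
Σ(broken) = 1×963 + 1×515 = 1478
Σ(formed) = 2×D = 2D
ΔH = Σ(broken) − Σ(formed) = (1478) − (2D) = +1478 − 2D
Setting this equal to +296 kJ gives 2D = 1182, so D = 591 kJ/mol.

D(N=O) ≈ 591 kJ/mol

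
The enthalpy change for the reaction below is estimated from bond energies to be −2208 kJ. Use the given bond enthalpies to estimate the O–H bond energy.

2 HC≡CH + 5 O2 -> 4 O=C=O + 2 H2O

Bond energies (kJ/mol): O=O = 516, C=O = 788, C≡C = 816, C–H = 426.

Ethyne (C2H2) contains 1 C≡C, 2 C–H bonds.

Let D be the O–H bond energy.
Σ(broken) = 2×816 + 4×426 + 5×516 = 5916
Σ(formed) = 8×788 + 4×D = 6304 + 4D
ΔH = Σ(broken) − Σ(formed) = (5916) − (6304 + 4D) = −388 − 4D
Setting this equal to −2208 kJ gives 4D = 1820, so D = 455 kJ/mol.

D(O–H) ≈ 455 kJ/mol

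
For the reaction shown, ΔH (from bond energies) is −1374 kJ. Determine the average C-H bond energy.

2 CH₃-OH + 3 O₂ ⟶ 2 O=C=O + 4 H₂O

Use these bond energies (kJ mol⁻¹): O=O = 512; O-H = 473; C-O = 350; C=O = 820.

Let D be the C-H bond energy.
Σ(broken) = 6×D + 2×350 + 2×473 + 3×512 = 3182 + 6D
Σ(formed) = 4×820 + 8×473 = 7064
ΔH = Σ(broken) − Σ(formed) = (3182 + 6D) − (7064) = −3882 + 6D
Setting this equal to −1374 kJ gives 6D = 2508, so D = 418 kJ/mol.

D(C-H) ≈ 418 kJ/mol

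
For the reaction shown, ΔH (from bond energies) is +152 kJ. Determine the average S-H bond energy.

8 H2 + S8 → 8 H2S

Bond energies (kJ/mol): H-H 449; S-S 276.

Let D be the S-H bond energy.
Σ(broken) = 8×449 + 8×276 = 5800
Σ(formed) = 16×D = 16D
ΔH = Σ(broken) − Σ(formed) = (5800) − (16D) = +5800 − 16D
Setting this equal to +152 kJ gives 16D = 5648, so D = 353 kJ/mol.

D(S-H) ≈ 353 kJ/mol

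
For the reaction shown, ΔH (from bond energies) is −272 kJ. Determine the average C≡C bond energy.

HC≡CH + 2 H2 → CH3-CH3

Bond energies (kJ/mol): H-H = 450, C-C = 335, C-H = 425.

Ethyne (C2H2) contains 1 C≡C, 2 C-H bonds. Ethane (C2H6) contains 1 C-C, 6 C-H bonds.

Let D be the C≡C bond energy.
Σ(broken) = 1×D + 2×425 + 2×450 = 1750 + D
Σ(formed) = 1×335 + 6×425 = 2885
ΔH = Σ(broken) − Σ(formed) = (1750 + D) − (2885) = −1135 + D
Setting this equal to −272 kJ gives D = 863 kJ/mol.

D(C≡C) ≈ 863 kJ/mol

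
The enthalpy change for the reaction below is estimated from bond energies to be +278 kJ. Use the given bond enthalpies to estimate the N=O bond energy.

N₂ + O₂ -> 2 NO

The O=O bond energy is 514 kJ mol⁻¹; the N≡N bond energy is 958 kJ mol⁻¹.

D(N=O) ≈ 597 kJ/mol

Let D be the N=O bond energy.
Σ(broken) = 1×958 + 1×514 = 1472
Σ(formed) = 2×D = 2D
ΔH = Σ(broken) − Σ(formed) = (1472) − (2D) = +1472 − 2D
Setting this equal to +278 kJ gives 2D = 1194, so D = 597 kJ/mol.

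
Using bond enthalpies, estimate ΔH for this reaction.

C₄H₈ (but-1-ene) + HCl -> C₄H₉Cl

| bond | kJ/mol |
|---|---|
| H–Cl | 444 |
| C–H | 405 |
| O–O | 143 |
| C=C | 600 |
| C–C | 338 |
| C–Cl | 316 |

ΔH ≈ −15 kJ

Bonds broken (reactants):
  C–C: 2 × 338 = 676
  C–H: 8 × 405 = 3240
  C=C: 1 × 600 = 600
  H–Cl: 1 × 444 = 444
  Σ(broken) = 4960 kJ
Bonds formed (products):
  C–C: 3 × 338 = 1014
  C–Cl: 1 × 316 = 316
  C–H: 9 × 405 = 3645
  Σ(formed) = 4975 kJ
ΔH = Σ(broken) − Σ(formed) = 4960 − 4975 = −15 kJ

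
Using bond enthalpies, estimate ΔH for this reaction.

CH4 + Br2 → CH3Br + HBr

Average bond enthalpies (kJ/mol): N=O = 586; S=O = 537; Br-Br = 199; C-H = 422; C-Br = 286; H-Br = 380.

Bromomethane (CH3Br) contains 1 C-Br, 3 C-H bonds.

Bonds broken (reactants):
  Br-Br: 1 × 199 = 199
  C-H: 4 × 422 = 1688
  Σ(broken) = 1887 kJ
Bonds formed (products):
  C-Br: 1 × 286 = 286
  C-H: 3 × 422 = 1266
  H-Br: 1 × 380 = 380
  Σ(formed) = 1932 kJ
ΔH = Σ(broken) − Σ(formed) = 1887 − 1932 = −45 kJ

ΔH ≈ −45 kJ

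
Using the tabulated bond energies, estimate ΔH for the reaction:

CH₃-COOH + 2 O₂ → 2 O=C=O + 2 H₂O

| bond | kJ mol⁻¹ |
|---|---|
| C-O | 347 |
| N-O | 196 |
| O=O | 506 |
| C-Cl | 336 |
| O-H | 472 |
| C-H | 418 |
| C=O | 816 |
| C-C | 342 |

Bonds broken (reactants):
  C-C: 1 × 342 = 342
  C-H: 3 × 418 = 1254
  C-O: 1 × 347 = 347
  C=O: 1 × 816 = 816
  O-H: 1 × 472 = 472
  O=O: 2 × 506 = 1012
  Σ(broken) = 4243 kJ
Bonds formed (products):
  C=O: 4 × 816 = 3264
  O-H: 4 × 472 = 1888
  Σ(formed) = 5152 kJ
ΔH = Σ(broken) − Σ(formed) = 4243 − 5152 = −909 kJ

ΔH ≈ −909 kJ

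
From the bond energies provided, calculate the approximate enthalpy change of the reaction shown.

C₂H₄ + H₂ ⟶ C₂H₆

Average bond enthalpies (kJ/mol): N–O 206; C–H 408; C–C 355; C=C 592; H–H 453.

Bonds broken (reactants):
  C–H: 4 × 408 = 1632
  C=C: 1 × 592 = 592
  H–H: 1 × 453 = 453
  Σ(broken) = 2677 kJ
Bonds formed (products):
  C–C: 1 × 355 = 355
  C–H: 6 × 408 = 2448
  Σ(formed) = 2803 kJ
ΔH = Σ(broken) − Σ(formed) = 2677 − 2803 = −126 kJ

ΔH ≈ −126 kJ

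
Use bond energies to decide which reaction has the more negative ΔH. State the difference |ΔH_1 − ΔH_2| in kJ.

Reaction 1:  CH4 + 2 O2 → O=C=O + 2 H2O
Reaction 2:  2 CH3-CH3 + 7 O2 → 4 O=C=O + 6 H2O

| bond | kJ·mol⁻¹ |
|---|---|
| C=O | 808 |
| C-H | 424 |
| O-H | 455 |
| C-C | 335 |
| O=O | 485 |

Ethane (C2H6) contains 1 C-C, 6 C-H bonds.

Reaction 2, by 2001 kJ

Reaction 1:
  Bonds broken (reactants):
    C-H: 4 × 424 = 1696
    O=O: 2 × 485 = 970
    Σ(broken) = 2666 kJ
  Bonds formed (products):
    C=O: 2 × 808 = 1616
    O-H: 4 × 455 = 1820
    Σ(formed) = 3436 kJ
  ΔH_1 = 2666 − 3436 = −770 kJ
Reaction 2:
  Bonds broken (reactants):
    C-C: 2 × 335 = 670
    C-H: 12 × 424 = 5088
    O=O: 7 × 485 = 3395
    Σ(broken) = 9153 kJ
  Bonds formed (products):
    C=O: 8 × 808 = 6464
    O-H: 12 × 455 = 5460
    Σ(formed) = 11924 kJ
  ΔH_2 = 9153 − 11924 = −2771 kJ
ΔH_1 − ΔH_2 = +2001 kJ, so reaction 2 has the more negative ΔH; |ΔH_1 − ΔH_2| = 2001 kJ.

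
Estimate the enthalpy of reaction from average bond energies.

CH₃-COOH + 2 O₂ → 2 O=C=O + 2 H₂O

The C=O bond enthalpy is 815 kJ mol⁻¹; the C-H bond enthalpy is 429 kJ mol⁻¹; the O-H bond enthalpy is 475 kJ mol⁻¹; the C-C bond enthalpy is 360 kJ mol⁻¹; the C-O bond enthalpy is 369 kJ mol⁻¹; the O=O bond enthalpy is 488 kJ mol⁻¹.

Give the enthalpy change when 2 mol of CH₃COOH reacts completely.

Bonds broken (reactants):
  C-C: 1 × 360 = 360
  C-H: 3 × 429 = 1287
  C-O: 1 × 369 = 369
  C=O: 1 × 815 = 815
  O-H: 1 × 475 = 475
  O=O: 2 × 488 = 976
  Σ(broken) = 4282 kJ
Bonds formed (products):
  C=O: 4 × 815 = 3260
  O-H: 4 × 475 = 1900
  Σ(formed) = 5160 kJ
ΔH = Σ(broken) − Σ(formed) = 4282 − 5160 = −878 kJ
For 2× the reaction as written: 2 × (−878) = −1756 kJ

ΔH = −1756 kJ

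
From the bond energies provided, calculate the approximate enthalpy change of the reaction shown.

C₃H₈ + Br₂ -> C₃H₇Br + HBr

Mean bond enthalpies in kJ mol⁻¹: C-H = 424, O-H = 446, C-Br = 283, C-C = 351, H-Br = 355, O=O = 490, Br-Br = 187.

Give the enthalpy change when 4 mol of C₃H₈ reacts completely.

Bonds broken (reactants):
  Br-Br: 1 × 187 = 187
  C-C: 2 × 351 = 702
  C-H: 8 × 424 = 3392
  Σ(broken) = 4281 kJ
Bonds formed (products):
  C-Br: 1 × 283 = 283
  C-C: 2 × 351 = 702
  C-H: 7 × 424 = 2968
  H-Br: 1 × 355 = 355
  Σ(formed) = 4308 kJ
ΔH = Σ(broken) − Σ(formed) = 4281 − 4308 = −27 kJ
For 4× the reaction as written: 4 × (−27) = −108 kJ

ΔH = −108 kJ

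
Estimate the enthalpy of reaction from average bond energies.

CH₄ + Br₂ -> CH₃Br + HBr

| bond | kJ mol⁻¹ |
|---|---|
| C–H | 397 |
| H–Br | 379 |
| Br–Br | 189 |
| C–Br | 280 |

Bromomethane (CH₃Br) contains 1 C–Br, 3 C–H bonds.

Bonds broken (reactants):
  Br–Br: 1 × 189 = 189
  C–H: 4 × 397 = 1588
  Σ(broken) = 1777 kJ
Bonds formed (products):
  C–Br: 1 × 280 = 280
  C–H: 3 × 397 = 1191
  H–Br: 1 × 379 = 379
  Σ(formed) = 1850 kJ
ΔH = Σ(broken) − Σ(formed) = 1777 − 1850 = −73 kJ

ΔH ≈ −73 kJ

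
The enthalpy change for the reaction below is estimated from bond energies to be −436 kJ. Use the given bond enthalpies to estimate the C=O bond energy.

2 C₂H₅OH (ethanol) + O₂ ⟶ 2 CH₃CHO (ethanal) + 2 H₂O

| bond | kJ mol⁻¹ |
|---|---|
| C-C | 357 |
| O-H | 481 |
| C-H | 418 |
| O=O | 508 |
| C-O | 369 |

D(C=O) ≈ 778 kJ/mol

Let D be the C=O bond energy.
Σ(broken) = 2×357 + 10×418 + 2×369 + 2×481 + 1×508 = 7102
Σ(formed) = 2×357 + 8×418 + 2×D + 4×481 = 5982 + 2D
ΔH = Σ(broken) − Σ(formed) = (7102) − (5982 + 2D) = +1120 − 2D
Setting this equal to −436 kJ gives 2D = 1556, so D = 778 kJ/mol.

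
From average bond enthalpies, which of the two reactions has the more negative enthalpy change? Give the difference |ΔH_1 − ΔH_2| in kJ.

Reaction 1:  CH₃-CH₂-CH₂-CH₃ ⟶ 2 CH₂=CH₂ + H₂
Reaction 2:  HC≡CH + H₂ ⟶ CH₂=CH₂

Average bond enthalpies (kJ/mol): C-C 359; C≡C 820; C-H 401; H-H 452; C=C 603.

Reaction 1:
  Bonds broken (reactants):
    C-C: 3 × 359 = 1077
    C-H: 10 × 401 = 4010
    Σ(broken) = 5087 kJ
  Bonds formed (products):
    C-H: 8 × 401 = 3208
    C=C: 2 × 603 = 1206
    H-H: 1 × 452 = 452
    Σ(formed) = 4866 kJ
  ΔH_1 = 5087 − 4866 = +221 kJ
Reaction 2:
  Bonds broken (reactants):
    C≡C: 1 × 820 = 820
    C-H: 2 × 401 = 802
    H-H: 1 × 452 = 452
    Σ(broken) = 2074 kJ
  Bonds formed (products):
    C-H: 4 × 401 = 1604
    C=C: 1 × 603 = 603
    Σ(formed) = 2207 kJ
  ΔH_2 = 2074 − 2207 = −133 kJ
ΔH_1 − ΔH_2 = +354 kJ, so reaction 2 has the more negative ΔH; |ΔH_1 − ΔH_2| = 354 kJ.

Reaction 2, by 354 kJ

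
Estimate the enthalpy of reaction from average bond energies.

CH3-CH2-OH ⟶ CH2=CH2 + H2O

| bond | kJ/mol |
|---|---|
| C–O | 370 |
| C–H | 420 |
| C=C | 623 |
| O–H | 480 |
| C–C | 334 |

Bonds broken (reactants):
  C–C: 1 × 334 = 334
  C–H: 5 × 420 = 2100
  C–O: 1 × 370 = 370
  O–H: 1 × 480 = 480
  Σ(broken) = 3284 kJ
Bonds formed (products):
  C–H: 4 × 420 = 1680
  C=C: 1 × 623 = 623
  O–H: 2 × 480 = 960
  Σ(formed) = 3263 kJ
ΔH = Σ(broken) − Σ(formed) = 3284 − 3263 = +21 kJ

ΔH ≈ +21 kJ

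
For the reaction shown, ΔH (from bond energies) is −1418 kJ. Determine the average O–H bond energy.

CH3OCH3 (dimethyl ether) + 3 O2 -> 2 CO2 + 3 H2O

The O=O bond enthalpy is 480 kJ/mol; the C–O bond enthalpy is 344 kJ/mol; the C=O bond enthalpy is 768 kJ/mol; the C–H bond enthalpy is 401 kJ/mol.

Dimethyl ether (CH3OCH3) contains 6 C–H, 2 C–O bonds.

Let D be the O–H bond energy.
Σ(broken) = 6×401 + 2×344 + 3×480 = 4534
Σ(formed) = 4×768 + 6×D = 3072 + 6D
ΔH = Σ(broken) − Σ(formed) = (4534) − (3072 + 6D) = +1462 − 6D
Setting this equal to −1418 kJ gives 6D = 2880, so D = 480 kJ/mol.

D(O–H) ≈ 480 kJ/mol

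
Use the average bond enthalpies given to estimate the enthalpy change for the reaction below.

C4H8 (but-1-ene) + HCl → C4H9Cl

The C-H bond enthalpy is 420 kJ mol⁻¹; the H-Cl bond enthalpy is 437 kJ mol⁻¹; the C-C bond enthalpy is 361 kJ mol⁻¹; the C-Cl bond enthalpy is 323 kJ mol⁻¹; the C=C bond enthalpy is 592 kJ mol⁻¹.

Bonds broken (reactants):
  C-C: 2 × 361 = 722
  C-H: 8 × 420 = 3360
  C=C: 1 × 592 = 592
  H-Cl: 1 × 437 = 437
  Σ(broken) = 5111 kJ
Bonds formed (products):
  C-C: 3 × 361 = 1083
  C-Cl: 1 × 323 = 323
  C-H: 9 × 420 = 3780
  Σ(formed) = 5186 kJ
ΔH = Σ(broken) − Σ(formed) = 5111 − 5186 = −75 kJ

ΔH ≈ −75 kJ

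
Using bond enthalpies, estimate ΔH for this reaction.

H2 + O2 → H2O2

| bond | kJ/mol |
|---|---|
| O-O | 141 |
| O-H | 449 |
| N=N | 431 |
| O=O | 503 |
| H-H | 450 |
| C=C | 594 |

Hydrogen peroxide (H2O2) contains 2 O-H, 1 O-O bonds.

ΔH ≈ −86 kJ

Bonds broken (reactants):
  H-H: 1 × 450 = 450
  O=O: 1 × 503 = 503
  Σ(broken) = 953 kJ
Bonds formed (products):
  O-H: 2 × 449 = 898
  O-O: 1 × 141 = 141
  Σ(formed) = 1039 kJ
ΔH = Σ(broken) − Σ(formed) = 953 − 1039 = −86 kJ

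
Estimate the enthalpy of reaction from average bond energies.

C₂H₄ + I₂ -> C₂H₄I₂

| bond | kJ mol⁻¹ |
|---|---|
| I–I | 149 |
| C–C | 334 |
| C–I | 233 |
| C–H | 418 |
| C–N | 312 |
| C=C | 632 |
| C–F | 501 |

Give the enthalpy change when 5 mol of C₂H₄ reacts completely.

Bonds broken (reactants):
  C–H: 4 × 418 = 1672
  C=C: 1 × 632 = 632
  I–I: 1 × 149 = 149
  Σ(broken) = 2453 kJ
Bonds formed (products):
  C–C: 1 × 334 = 334
  C–H: 4 × 418 = 1672
  C–I: 2 × 233 = 466
  Σ(formed) = 2472 kJ
ΔH = Σ(broken) − Σ(formed) = 2453 − 2472 = −19 kJ
For 5× the reaction as written: 5 × (−19) = −95 kJ

ΔH = −95 kJ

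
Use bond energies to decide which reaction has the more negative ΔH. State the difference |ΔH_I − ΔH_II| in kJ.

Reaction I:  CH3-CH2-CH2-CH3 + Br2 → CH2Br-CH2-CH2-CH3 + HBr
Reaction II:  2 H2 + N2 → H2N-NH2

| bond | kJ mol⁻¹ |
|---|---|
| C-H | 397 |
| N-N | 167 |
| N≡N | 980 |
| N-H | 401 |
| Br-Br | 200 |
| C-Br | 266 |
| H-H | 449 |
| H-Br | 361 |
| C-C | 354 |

Reaction I:
  Bonds broken (reactants):
    Br-Br: 1 × 200 = 200
    C-C: 3 × 354 = 1062
    C-H: 10 × 397 = 3970
    Σ(broken) = 5232 kJ
  Bonds formed (products):
    C-Br: 1 × 266 = 266
    C-C: 3 × 354 = 1062
    C-H: 9 × 397 = 3573
    H-Br: 1 × 361 = 361
    Σ(formed) = 5262 kJ
  ΔH_I = 5232 − 5262 = −30 kJ
Reaction II:
  Bonds broken (reactants):
    H-H: 2 × 449 = 898
    N≡N: 1 × 980 = 980
    Σ(broken) = 1878 kJ
  Bonds formed (products):
    N-H: 4 × 401 = 1604
    N-N: 1 × 167 = 167
    Σ(formed) = 1771 kJ
  ΔH_II = 1878 − 1771 = +107 kJ
ΔH_I − ΔH_II = −137 kJ, so reaction I has the more negative ΔH; |ΔH_I − ΔH_II| = 137 kJ.

Reaction I, by 137 kJ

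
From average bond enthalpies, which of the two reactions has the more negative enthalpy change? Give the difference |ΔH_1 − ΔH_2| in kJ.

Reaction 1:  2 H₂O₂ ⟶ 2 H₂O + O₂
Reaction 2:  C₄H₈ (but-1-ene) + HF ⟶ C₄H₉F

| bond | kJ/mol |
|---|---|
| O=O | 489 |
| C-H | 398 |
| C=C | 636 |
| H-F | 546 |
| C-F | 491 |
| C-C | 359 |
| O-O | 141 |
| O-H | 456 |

Reaction 1, by 141 kJ

Reaction 1:
  Bonds broken (reactants):
    O-H: 4 × 456 = 1824
    O-O: 2 × 141 = 282
    Σ(broken) = 2106 kJ
  Bonds formed (products):
    O-H: 4 × 456 = 1824
    O=O: 1 × 489 = 489
    Σ(formed) = 2313 kJ
  ΔH_1 = 2106 − 2313 = −207 kJ
Reaction 2:
  Bonds broken (reactants):
    C-C: 2 × 359 = 718
    C-H: 8 × 398 = 3184
    C=C: 1 × 636 = 636
    H-F: 1 × 546 = 546
    Σ(broken) = 5084 kJ
  Bonds formed (products):
    C-C: 3 × 359 = 1077
    C-F: 1 × 491 = 491
    C-H: 9 × 398 = 3582
    Σ(formed) = 5150 kJ
  ΔH_2 = 5084 − 5150 = −66 kJ
ΔH_1 − ΔH_2 = −141 kJ, so reaction 1 has the more negative ΔH; |ΔH_1 − ΔH_2| = 141 kJ.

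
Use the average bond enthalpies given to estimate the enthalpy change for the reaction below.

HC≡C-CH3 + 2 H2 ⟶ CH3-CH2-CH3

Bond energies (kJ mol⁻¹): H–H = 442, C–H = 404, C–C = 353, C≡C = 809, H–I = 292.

ΔH ≈ −276 kJ

Bonds broken (reactants):
  C≡C: 1 × 809 = 809
  C–C: 1 × 353 = 353
  C–H: 4 × 404 = 1616
  H–H: 2 × 442 = 884
  Σ(broken) = 3662 kJ
Bonds formed (products):
  C–C: 2 × 353 = 706
  C–H: 8 × 404 = 3232
  Σ(formed) = 3938 kJ
ΔH = Σ(broken) − Σ(formed) = 3662 − 3938 = −276 kJ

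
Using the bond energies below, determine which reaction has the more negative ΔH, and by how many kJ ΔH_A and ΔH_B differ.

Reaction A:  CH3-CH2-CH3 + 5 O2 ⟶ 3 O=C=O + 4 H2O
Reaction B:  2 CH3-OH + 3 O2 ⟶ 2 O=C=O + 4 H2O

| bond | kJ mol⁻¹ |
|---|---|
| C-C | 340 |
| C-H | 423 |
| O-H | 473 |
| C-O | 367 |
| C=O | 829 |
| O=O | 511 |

Reaction A:
  Bonds broken (reactants):
    C-C: 2 × 340 = 680
    C-H: 8 × 423 = 3384
    O=O: 5 × 511 = 2555
    Σ(broken) = 6619 kJ
  Bonds formed (products):
    C=O: 6 × 829 = 4974
    O-H: 8 × 473 = 3784
    Σ(formed) = 8758 kJ
  ΔH_A = 6619 − 8758 = −2139 kJ
Reaction B:
  Bonds broken (reactants):
    C-H: 6 × 423 = 2538
    C-O: 2 × 367 = 734
    O-H: 2 × 473 = 946
    O=O: 3 × 511 = 1533
    Σ(broken) = 5751 kJ
  Bonds formed (products):
    C=O: 4 × 829 = 3316
    O-H: 8 × 473 = 3784
    Σ(formed) = 7100 kJ
  ΔH_B = 5751 − 7100 = −1349 kJ
ΔH_A − ΔH_B = −790 kJ, so reaction A has the more negative ΔH; |ΔH_A − ΔH_B| = 790 kJ.

Reaction A, by 790 kJ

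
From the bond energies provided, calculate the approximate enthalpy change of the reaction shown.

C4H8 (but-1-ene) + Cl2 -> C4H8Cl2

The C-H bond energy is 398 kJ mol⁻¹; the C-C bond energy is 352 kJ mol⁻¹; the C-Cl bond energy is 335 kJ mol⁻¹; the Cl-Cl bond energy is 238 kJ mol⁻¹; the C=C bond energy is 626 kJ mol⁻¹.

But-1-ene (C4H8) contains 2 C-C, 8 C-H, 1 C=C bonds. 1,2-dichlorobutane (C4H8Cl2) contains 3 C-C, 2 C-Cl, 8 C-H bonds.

ΔH ≈ −158 kJ

Bonds broken (reactants):
  C-C: 2 × 352 = 704
  C-H: 8 × 398 = 3184
  C=C: 1 × 626 = 626
  Cl-Cl: 1 × 238 = 238
  Σ(broken) = 4752 kJ
Bonds formed (products):
  C-C: 3 × 352 = 1056
  C-Cl: 2 × 335 = 670
  C-H: 8 × 398 = 3184
  Σ(formed) = 4910 kJ
ΔH = Σ(broken) − Σ(formed) = 4752 − 4910 = −158 kJ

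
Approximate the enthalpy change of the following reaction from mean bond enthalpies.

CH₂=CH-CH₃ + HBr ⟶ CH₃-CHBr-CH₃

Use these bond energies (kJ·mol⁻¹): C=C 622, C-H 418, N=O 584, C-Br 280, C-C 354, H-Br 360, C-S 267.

Bonds broken (reactants):
  C-C: 1 × 354 = 354
  C-H: 6 × 418 = 2508
  C=C: 1 × 622 = 622
  H-Br: 1 × 360 = 360
  Σ(broken) = 3844 kJ
Bonds formed (products):
  C-Br: 1 × 280 = 280
  C-C: 2 × 354 = 708
  C-H: 7 × 418 = 2926
  Σ(formed) = 3914 kJ
ΔH = Σ(broken) − Σ(formed) = 3844 − 3914 = −70 kJ

ΔH ≈ −70 kJ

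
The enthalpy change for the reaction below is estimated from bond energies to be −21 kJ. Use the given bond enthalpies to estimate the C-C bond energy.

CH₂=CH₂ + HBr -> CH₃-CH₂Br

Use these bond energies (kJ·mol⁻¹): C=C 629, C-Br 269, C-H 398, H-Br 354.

Let D be the C-C bond energy.
Σ(broken) = 4×398 + 1×629 + 1×354 = 2575
Σ(formed) = 1×269 + 1×D + 5×398 = 2259 + D
ΔH = Σ(broken) − Σ(formed) = (2575) − (2259 + D) = +316 − D
Setting this equal to −21 kJ gives D = 337 kJ/mol.

D(C-C) ≈ 337 kJ/mol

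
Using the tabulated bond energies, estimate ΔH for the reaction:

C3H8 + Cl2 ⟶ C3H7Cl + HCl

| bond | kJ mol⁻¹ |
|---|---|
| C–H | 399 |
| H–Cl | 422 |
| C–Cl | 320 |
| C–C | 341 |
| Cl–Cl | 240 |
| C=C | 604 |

Bonds broken (reactants):
  C–C: 2 × 341 = 682
  C–H: 8 × 399 = 3192
  Cl–Cl: 1 × 240 = 240
  Σ(broken) = 4114 kJ
Bonds formed (products):
  C–C: 2 × 341 = 682
  C–Cl: 1 × 320 = 320
  C–H: 7 × 399 = 2793
  H–Cl: 1 × 422 = 422
  Σ(formed) = 4217 kJ
ΔH = Σ(broken) − Σ(formed) = 4114 − 4217 = −103 kJ

ΔH ≈ −103 kJ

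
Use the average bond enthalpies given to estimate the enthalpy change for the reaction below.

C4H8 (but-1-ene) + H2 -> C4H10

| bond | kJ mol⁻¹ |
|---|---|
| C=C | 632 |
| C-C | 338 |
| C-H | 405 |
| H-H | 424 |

Bonds broken (reactants):
  C-C: 2 × 338 = 676
  C-H: 8 × 405 = 3240
  C=C: 1 × 632 = 632
  H-H: 1 × 424 = 424
  Σ(broken) = 4972 kJ
Bonds formed (products):
  C-C: 3 × 338 = 1014
  C-H: 10 × 405 = 4050
  Σ(formed) = 5064 kJ
ΔH = Σ(broken) − Σ(formed) = 4972 − 5064 = −92 kJ

ΔH ≈ −92 kJ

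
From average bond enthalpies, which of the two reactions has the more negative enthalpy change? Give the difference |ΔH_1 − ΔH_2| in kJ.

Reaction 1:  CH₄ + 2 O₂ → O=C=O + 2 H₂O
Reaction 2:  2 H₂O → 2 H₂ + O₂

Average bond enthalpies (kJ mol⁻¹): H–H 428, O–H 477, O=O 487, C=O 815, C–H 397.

Reaction 1, by 1541 kJ

Reaction 1:
  Bonds broken (reactants):
    C–H: 4 × 397 = 1588
    O=O: 2 × 487 = 974
    Σ(broken) = 2562 kJ
  Bonds formed (products):
    C=O: 2 × 815 = 1630
    O–H: 4 × 477 = 1908
    Σ(formed) = 3538 kJ
  ΔH_1 = 2562 − 3538 = −976 kJ
Reaction 2:
  Bonds broken (reactants):
    O–H: 4 × 477 = 1908
    Σ(broken) = 1908 kJ
  Bonds formed (products):
    H–H: 2 × 428 = 856
    O=O: 1 × 487 = 487
    Σ(formed) = 1343 kJ
  ΔH_2 = 1908 − 1343 = +565 kJ
ΔH_1 − ΔH_2 = −1541 kJ, so reaction 1 has the more negative ΔH; |ΔH_1 − ΔH_2| = 1541 kJ.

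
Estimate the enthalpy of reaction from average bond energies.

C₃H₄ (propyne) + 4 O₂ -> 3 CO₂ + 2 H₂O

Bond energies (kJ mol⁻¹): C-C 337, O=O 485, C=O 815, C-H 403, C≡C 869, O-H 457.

Bonds broken (reactants):
  C≡C: 1 × 869 = 869
  C-C: 1 × 337 = 337
  C-H: 4 × 403 = 1612
  O=O: 4 × 485 = 1940
  Σ(broken) = 4758 kJ
Bonds formed (products):
  C=O: 6 × 815 = 4890
  O-H: 4 × 457 = 1828
  Σ(formed) = 6718 kJ
ΔH = Σ(broken) − Σ(formed) = 4758 − 6718 = −1960 kJ

ΔH ≈ −1960 kJ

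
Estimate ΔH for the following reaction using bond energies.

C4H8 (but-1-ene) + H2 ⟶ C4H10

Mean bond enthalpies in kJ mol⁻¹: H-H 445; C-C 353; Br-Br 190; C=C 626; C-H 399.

ΔH ≈ −80 kJ

Bonds broken (reactants):
  C-C: 2 × 353 = 706
  C-H: 8 × 399 = 3192
  C=C: 1 × 626 = 626
  H-H: 1 × 445 = 445
  Σ(broken) = 4969 kJ
Bonds formed (products):
  C-C: 3 × 353 = 1059
  C-H: 10 × 399 = 3990
  Σ(formed) = 5049 kJ
ΔH = Σ(broken) − Σ(formed) = 4969 − 5049 = −80 kJ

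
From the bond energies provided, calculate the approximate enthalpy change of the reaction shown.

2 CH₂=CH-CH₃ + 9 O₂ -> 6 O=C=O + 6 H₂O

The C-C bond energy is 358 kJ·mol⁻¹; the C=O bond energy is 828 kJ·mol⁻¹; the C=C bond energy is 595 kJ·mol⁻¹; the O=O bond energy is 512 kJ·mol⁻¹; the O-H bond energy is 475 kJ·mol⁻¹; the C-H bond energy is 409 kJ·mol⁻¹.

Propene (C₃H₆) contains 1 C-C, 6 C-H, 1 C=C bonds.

ΔH ≈ −4214 kJ

Bonds broken (reactants):
  C-C: 2 × 358 = 716
  C-H: 12 × 409 = 4908
  C=C: 2 × 595 = 1190
  O=O: 9 × 512 = 4608
  Σ(broken) = 11422 kJ
Bonds formed (products):
  C=O: 12 × 828 = 9936
  O-H: 12 × 475 = 5700
  Σ(formed) = 15636 kJ
ΔH = Σ(broken) − Σ(formed) = 11422 − 15636 = −4214 kJ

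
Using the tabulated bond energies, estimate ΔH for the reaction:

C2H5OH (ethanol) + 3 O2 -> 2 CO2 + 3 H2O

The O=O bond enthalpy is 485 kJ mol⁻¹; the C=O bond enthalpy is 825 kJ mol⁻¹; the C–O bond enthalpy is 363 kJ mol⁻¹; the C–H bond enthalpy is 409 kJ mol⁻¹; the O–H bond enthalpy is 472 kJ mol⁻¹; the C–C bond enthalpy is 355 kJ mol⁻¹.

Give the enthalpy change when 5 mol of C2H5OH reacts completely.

ΔH = −7210 kJ

Bonds broken (reactants):
  C–C: 1 × 355 = 355
  C–H: 5 × 409 = 2045
  C–O: 1 × 363 = 363
  O–H: 1 × 472 = 472
  O=O: 3 × 485 = 1455
  Σ(broken) = 4690 kJ
Bonds formed (products):
  C=O: 4 × 825 = 3300
  O–H: 6 × 472 = 2832
  Σ(formed) = 6132 kJ
ΔH = Σ(broken) − Σ(formed) = 4690 − 6132 = −1442 kJ
For 5× the reaction as written: 5 × (−1442) = −7210 kJ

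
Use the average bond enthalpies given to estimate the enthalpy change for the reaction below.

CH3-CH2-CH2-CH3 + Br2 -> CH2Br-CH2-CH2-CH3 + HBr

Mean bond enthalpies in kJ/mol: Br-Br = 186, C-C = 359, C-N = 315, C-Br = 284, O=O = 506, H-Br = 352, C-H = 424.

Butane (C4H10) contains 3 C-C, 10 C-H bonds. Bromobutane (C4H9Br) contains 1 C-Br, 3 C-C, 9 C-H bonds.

ΔH ≈ −26 kJ

Bonds broken (reactants):
  Br-Br: 1 × 186 = 186
  C-C: 3 × 359 = 1077
  C-H: 10 × 424 = 4240
  Σ(broken) = 5503 kJ
Bonds formed (products):
  C-Br: 1 × 284 = 284
  C-C: 3 × 359 = 1077
  C-H: 9 × 424 = 3816
  H-Br: 1 × 352 = 352
  Σ(formed) = 5529 kJ
ΔH = Σ(broken) − Σ(formed) = 5503 − 5529 = −26 kJ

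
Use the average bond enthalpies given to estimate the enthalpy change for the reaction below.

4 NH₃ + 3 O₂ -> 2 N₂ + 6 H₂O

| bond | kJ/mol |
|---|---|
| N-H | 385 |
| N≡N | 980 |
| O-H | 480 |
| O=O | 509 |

ΔH ≈ −1573 kJ

Bonds broken (reactants):
  N-H: 12 × 385 = 4620
  O=O: 3 × 509 = 1527
  Σ(broken) = 6147 kJ
Bonds formed (products):
  N≡N: 2 × 980 = 1960
  O-H: 12 × 480 = 5760
  Σ(formed) = 7720 kJ
ΔH = Σ(broken) − Σ(formed) = 6147 − 7720 = −1573 kJ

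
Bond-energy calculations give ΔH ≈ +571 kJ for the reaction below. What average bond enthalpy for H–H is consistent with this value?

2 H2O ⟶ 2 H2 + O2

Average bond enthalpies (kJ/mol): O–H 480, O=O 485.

Let D be the H–H bond energy.
Σ(broken) = 4×480 = 1920
Σ(formed) = 2×D + 1×485 = 485 + 2D
ΔH = Σ(broken) − Σ(formed) = (1920) − (485 + 2D) = +1435 − 2D
Setting this equal to +571 kJ gives 2D = 864, so D = 432 kJ/mol.

D(H–H) ≈ 432 kJ/mol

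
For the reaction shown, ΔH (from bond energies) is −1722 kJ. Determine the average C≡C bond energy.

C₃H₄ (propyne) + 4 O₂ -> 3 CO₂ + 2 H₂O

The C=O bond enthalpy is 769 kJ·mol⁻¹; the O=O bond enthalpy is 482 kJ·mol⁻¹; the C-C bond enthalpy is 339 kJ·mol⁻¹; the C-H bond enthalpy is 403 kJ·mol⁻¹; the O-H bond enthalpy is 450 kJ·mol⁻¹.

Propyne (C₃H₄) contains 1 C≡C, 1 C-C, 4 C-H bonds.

D(C≡C) ≈ 813 kJ/mol

Let D be the C≡C bond energy.
Σ(broken) = 1×D + 1×339 + 4×403 + 4×482 = 3879 + D
Σ(formed) = 6×769 + 4×450 = 6414
ΔH = Σ(broken) − Σ(formed) = (3879 + D) − (6414) = −2535 + D
Setting this equal to −1722 kJ gives D = 813 kJ/mol.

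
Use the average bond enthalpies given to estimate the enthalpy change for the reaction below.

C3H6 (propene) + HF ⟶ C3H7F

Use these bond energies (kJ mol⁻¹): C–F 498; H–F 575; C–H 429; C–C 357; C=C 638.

ΔH ≈ −71 kJ

Bonds broken (reactants):
  C–C: 1 × 357 = 357
  C–H: 6 × 429 = 2574
  C=C: 1 × 638 = 638
  H–F: 1 × 575 = 575
  Σ(broken) = 4144 kJ
Bonds formed (products):
  C–C: 2 × 357 = 714
  C–F: 1 × 498 = 498
  C–H: 7 × 429 = 3003
  Σ(formed) = 4215 kJ
ΔH = Σ(broken) − Σ(formed) = 4144 − 4215 = −71 kJ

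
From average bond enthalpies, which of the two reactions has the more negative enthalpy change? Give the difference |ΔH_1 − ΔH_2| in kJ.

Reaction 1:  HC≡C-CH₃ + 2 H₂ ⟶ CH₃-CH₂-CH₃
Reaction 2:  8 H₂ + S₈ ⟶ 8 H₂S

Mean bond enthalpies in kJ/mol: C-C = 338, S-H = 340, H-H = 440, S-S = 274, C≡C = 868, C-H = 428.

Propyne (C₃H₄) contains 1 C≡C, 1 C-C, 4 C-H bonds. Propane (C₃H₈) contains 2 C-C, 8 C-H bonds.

Reaction 1, by 574 kJ

Reaction 1:
  Bonds broken (reactants):
    C≡C: 1 × 868 = 868
    C-C: 1 × 338 = 338
    C-H: 4 × 428 = 1712
    H-H: 2 × 440 = 880
    Σ(broken) = 3798 kJ
  Bonds formed (products):
    C-C: 2 × 338 = 676
    C-H: 8 × 428 = 3424
    Σ(formed) = 4100 kJ
  ΔH_1 = 3798 − 4100 = −302 kJ
Reaction 2:
  Bonds broken (reactants):
    H-H: 8 × 440 = 3520
    S-S: 8 × 274 = 2192
    Σ(broken) = 5712 kJ
  Bonds formed (products):
    S-H: 16 × 340 = 5440
    Σ(formed) = 5440 kJ
  ΔH_2 = 5712 − 5440 = +272 kJ
ΔH_1 − ΔH_2 = −574 kJ, so reaction 1 has the more negative ΔH; |ΔH_1 − ΔH_2| = 574 kJ.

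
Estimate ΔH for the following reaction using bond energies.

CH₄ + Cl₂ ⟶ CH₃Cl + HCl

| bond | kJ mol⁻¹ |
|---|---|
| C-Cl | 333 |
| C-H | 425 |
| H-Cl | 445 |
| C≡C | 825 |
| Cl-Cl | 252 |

ΔH ≈ −101 kJ

Bonds broken (reactants):
  C-H: 4 × 425 = 1700
  Cl-Cl: 1 × 252 = 252
  Σ(broken) = 1952 kJ
Bonds formed (products):
  C-Cl: 1 × 333 = 333
  C-H: 3 × 425 = 1275
  H-Cl: 1 × 445 = 445
  Σ(formed) = 2053 kJ
ΔH = Σ(broken) − Σ(formed) = 1952 − 2053 = −101 kJ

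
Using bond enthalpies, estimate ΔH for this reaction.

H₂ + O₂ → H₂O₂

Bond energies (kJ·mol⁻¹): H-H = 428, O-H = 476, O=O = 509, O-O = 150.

ΔH ≈ −165 kJ

Bonds broken (reactants):
  H-H: 1 × 428 = 428
  O=O: 1 × 509 = 509
  Σ(broken) = 937 kJ
Bonds formed (products):
  O-H: 2 × 476 = 952
  O-O: 1 × 150 = 150
  Σ(formed) = 1102 kJ
ΔH = Σ(broken) − Σ(formed) = 937 − 1102 = −165 kJ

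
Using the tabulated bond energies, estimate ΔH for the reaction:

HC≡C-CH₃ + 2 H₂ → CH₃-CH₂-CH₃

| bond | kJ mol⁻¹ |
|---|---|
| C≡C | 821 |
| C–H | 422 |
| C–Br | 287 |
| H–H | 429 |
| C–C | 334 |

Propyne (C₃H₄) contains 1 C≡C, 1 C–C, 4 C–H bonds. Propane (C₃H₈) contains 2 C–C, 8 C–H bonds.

Bonds broken (reactants):
  C≡C: 1 × 821 = 821
  C–C: 1 × 334 = 334
  C–H: 4 × 422 = 1688
  H–H: 2 × 429 = 858
  Σ(broken) = 3701 kJ
Bonds formed (products):
  C–C: 2 × 334 = 668
  C–H: 8 × 422 = 3376
  Σ(formed) = 4044 kJ
ΔH = Σ(broken) − Σ(formed) = 3701 − 4044 = −343 kJ

ΔH ≈ −343 kJ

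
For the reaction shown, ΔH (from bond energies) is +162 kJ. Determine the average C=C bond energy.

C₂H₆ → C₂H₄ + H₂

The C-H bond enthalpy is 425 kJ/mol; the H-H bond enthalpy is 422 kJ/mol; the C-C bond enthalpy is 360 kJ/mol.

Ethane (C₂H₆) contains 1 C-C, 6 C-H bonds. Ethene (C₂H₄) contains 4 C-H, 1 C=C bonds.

D(C=C) ≈ 626 kJ/mol

Let D be the C=C bond energy.
Σ(broken) = 1×360 + 6×425 = 2910
Σ(formed) = 4×425 + 1×D + 1×422 = 2122 + D
ΔH = Σ(broken) − Σ(formed) = (2910) − (2122 + D) = +788 − D
Setting this equal to +162 kJ gives D = 626 kJ/mol.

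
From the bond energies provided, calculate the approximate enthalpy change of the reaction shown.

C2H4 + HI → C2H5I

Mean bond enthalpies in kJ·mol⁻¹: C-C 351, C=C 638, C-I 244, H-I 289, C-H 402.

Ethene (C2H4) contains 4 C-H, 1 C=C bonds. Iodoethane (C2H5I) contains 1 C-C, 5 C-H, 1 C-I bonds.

Bonds broken (reactants):
  C-H: 4 × 402 = 1608
  C=C: 1 × 638 = 638
  H-I: 1 × 289 = 289
  Σ(broken) = 2535 kJ
Bonds formed (products):
  C-C: 1 × 351 = 351
  C-H: 5 × 402 = 2010
  C-I: 1 × 244 = 244
  Σ(formed) = 2605 kJ
ΔH = Σ(broken) − Σ(formed) = 2535 − 2605 = −70 kJ

ΔH ≈ −70 kJ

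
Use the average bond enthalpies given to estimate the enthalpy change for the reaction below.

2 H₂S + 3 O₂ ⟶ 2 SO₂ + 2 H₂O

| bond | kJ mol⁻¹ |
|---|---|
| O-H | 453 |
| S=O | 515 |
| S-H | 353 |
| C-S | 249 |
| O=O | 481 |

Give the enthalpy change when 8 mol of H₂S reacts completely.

Bonds broken (reactants):
  O=O: 3 × 481 = 1443
  S-H: 4 × 353 = 1412
  Σ(broken) = 2855 kJ
Bonds formed (products):
  O-H: 4 × 453 = 1812
  S=O: 4 × 515 = 2060
  Σ(formed) = 3872 kJ
ΔH = Σ(broken) − Σ(formed) = 2855 − 3872 = −1017 kJ
For 4× the reaction as written: 4 × (−1017) = −4068 kJ

ΔH = −4068 kJ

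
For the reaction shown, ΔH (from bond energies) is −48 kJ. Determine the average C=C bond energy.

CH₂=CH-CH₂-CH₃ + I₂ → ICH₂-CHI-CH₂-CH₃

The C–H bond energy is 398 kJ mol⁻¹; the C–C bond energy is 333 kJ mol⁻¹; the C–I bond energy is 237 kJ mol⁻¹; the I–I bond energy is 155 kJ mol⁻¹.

Let D be the C=C bond energy.
Σ(broken) = 2×333 + 8×398 + 1×D + 1×155 = 4005 + D
Σ(formed) = 3×333 + 8×398 + 2×237 = 4657
ΔH = Σ(broken) − Σ(formed) = (4005 + D) − (4657) = −652 + D
Setting this equal to −48 kJ gives D = 604 kJ/mol.

D(C=C) ≈ 604 kJ/mol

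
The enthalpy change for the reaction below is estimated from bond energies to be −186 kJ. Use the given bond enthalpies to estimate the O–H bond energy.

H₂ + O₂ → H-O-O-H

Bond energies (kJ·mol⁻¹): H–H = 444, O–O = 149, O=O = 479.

Let D be the O–H bond energy.
Σ(broken) = 1×444 + 1×479 = 923
Σ(formed) = 2×D + 1×149 = 149 + 2D
ΔH = Σ(broken) − Σ(formed) = (923) − (149 + 2D) = +774 − 2D
Setting this equal to −186 kJ gives 2D = 960, so D = 480 kJ/mol.

D(O–H) ≈ 480 kJ/mol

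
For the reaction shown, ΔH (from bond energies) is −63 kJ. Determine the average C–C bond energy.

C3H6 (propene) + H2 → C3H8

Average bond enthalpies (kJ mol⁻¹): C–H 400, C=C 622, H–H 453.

D(C–C) ≈ 338 kJ/mol

Let D be the C–C bond energy.
Σ(broken) = 1×D + 6×400 + 1×622 + 1×453 = 3475 + D
Σ(formed) = 2×D + 8×400 = 3200 + 2D
ΔH = Σ(broken) − Σ(formed) = (3475 + D) − (3200 + 2D) = +275 − D
Setting this equal to −63 kJ gives D = 338 kJ/mol.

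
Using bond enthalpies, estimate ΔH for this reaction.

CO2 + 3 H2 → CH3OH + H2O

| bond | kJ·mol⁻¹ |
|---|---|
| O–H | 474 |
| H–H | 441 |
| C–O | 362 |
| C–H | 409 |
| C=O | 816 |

ΔH ≈ −56 kJ

Bonds broken (reactants):
  C=O: 2 × 816 = 1632
  H–H: 3 × 441 = 1323
  Σ(broken) = 2955 kJ
Bonds formed (products):
  C–H: 3 × 409 = 1227
  C–O: 1 × 362 = 362
  O–H: 3 × 474 = 1422
  Σ(formed) = 3011 kJ
ΔH = Σ(broken) − Σ(formed) = 2955 − 3011 = −56 kJ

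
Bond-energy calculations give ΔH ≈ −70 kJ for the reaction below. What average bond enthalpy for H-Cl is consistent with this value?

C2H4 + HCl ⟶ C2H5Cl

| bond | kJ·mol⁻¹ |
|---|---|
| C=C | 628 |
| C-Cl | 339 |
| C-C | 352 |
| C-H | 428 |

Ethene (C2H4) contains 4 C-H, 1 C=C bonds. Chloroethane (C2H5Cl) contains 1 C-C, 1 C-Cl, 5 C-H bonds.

Let D be the H-Cl bond energy.
Σ(broken) = 4×428 + 1×628 + 1×D = 2340 + D
Σ(formed) = 1×352 + 1×339 + 5×428 = 2831
ΔH = Σ(broken) − Σ(formed) = (2340 + D) − (2831) = −491 + D
Setting this equal to −70 kJ gives D = 421 kJ/mol.

D(H-Cl) ≈ 421 kJ/mol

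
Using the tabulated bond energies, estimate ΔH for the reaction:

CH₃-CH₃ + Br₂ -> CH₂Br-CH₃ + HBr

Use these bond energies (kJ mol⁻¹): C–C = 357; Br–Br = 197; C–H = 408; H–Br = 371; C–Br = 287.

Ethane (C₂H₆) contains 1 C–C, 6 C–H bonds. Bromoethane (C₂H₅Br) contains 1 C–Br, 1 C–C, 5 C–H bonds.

Bonds broken (reactants):
  Br–Br: 1 × 197 = 197
  C–C: 1 × 357 = 357
  C–H: 6 × 408 = 2448
  Σ(broken) = 3002 kJ
Bonds formed (products):
  C–Br: 1 × 287 = 287
  C–C: 1 × 357 = 357
  C–H: 5 × 408 = 2040
  H–Br: 1 × 371 = 371
  Σ(formed) = 3055 kJ
ΔH = Σ(broken) − Σ(formed) = 3002 − 3055 = −53 kJ

ΔH ≈ −53 kJ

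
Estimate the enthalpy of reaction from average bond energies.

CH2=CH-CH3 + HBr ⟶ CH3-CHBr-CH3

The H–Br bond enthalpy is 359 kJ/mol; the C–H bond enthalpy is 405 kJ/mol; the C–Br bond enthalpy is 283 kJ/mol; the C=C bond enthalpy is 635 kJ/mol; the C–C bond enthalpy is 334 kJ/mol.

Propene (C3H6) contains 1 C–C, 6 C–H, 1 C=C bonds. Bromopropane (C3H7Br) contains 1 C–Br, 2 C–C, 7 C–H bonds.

ΔH ≈ −28 kJ

Bonds broken (reactants):
  C–C: 1 × 334 = 334
  C–H: 6 × 405 = 2430
  C=C: 1 × 635 = 635
  H–Br: 1 × 359 = 359
  Σ(broken) = 3758 kJ
Bonds formed (products):
  C–Br: 1 × 283 = 283
  C–C: 2 × 334 = 668
  C–H: 7 × 405 = 2835
  Σ(formed) = 3786 kJ
ΔH = Σ(broken) − Σ(formed) = 3758 − 3786 = −28 kJ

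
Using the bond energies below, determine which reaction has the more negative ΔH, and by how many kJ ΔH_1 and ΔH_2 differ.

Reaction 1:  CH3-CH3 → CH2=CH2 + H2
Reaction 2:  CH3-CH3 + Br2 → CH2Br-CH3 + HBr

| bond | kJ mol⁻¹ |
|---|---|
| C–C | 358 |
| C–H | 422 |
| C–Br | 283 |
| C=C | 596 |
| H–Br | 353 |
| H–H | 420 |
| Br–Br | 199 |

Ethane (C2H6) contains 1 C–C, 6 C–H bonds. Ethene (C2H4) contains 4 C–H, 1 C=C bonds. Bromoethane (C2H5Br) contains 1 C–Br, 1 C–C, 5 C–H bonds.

Reaction 1:
  Bonds broken (reactants):
    C–C: 1 × 358 = 358
    C–H: 6 × 422 = 2532
    Σ(broken) = 2890 kJ
  Bonds formed (products):
    C–H: 4 × 422 = 1688
    C=C: 1 × 596 = 596
    H–H: 1 × 420 = 420
    Σ(formed) = 2704 kJ
  ΔH_1 = 2890 − 2704 = +186 kJ
Reaction 2:
  Bonds broken (reactants):
    Br–Br: 1 × 199 = 199
    C–C: 1 × 358 = 358
    C–H: 6 × 422 = 2532
    Σ(broken) = 3089 kJ
  Bonds formed (products):
    C–Br: 1 × 283 = 283
    C–C: 1 × 358 = 358
    C–H: 5 × 422 = 2110
    H–Br: 1 × 353 = 353
    Σ(formed) = 3104 kJ
  ΔH_2 = 3089 − 3104 = −15 kJ
ΔH_1 − ΔH_2 = +201 kJ, so reaction 2 has the more negative ΔH; |ΔH_1 − ΔH_2| = 201 kJ.

Reaction 2, by 201 kJ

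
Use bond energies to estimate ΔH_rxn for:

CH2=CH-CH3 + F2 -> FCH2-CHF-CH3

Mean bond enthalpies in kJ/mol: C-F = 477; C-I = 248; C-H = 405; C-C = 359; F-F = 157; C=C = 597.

Bonds broken (reactants):
  C-C: 1 × 359 = 359
  C-H: 6 × 405 = 2430
  C=C: 1 × 597 = 597
  F-F: 1 × 157 = 157
  Σ(broken) = 3543 kJ
Bonds formed (products):
  C-C: 2 × 359 = 718
  C-F: 2 × 477 = 954
  C-H: 6 × 405 = 2430
  Σ(formed) = 4102 kJ
ΔH = Σ(broken) − Σ(formed) = 3543 − 4102 = −559 kJ

ΔH ≈ −559 kJ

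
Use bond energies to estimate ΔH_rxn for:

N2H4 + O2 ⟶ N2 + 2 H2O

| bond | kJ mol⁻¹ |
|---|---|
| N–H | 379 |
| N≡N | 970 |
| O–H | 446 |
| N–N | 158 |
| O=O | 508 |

ΔH ≈ −572 kJ

Bonds broken (reactants):
  N–H: 4 × 379 = 1516
  N–N: 1 × 158 = 158
  O=O: 1 × 508 = 508
  Σ(broken) = 2182 kJ
Bonds formed (products):
  N≡N: 1 × 970 = 970
  O–H: 4 × 446 = 1784
  Σ(formed) = 2754 kJ
ΔH = Σ(broken) − Σ(formed) = 2182 − 2754 = −572 kJ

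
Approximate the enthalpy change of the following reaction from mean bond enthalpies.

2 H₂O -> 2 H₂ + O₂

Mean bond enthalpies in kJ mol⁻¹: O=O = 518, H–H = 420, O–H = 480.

Bonds broken (reactants):
  O–H: 4 × 480 = 1920
  Σ(broken) = 1920 kJ
Bonds formed (products):
  H–H: 2 × 420 = 840
  O=O: 1 × 518 = 518
  Σ(formed) = 1358 kJ
ΔH = Σ(broken) − Σ(formed) = 1920 − 1358 = +562 kJ

ΔH ≈ +562 kJ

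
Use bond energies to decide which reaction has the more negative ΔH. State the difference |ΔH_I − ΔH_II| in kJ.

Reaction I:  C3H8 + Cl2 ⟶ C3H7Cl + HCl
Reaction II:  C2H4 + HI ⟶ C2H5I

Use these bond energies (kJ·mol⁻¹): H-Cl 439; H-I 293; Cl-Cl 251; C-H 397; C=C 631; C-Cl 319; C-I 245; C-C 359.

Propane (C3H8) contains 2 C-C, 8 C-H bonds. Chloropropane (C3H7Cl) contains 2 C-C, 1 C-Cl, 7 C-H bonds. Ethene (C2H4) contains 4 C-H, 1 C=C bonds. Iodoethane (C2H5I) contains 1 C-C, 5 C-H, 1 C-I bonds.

Reaction I:
  Bonds broken (reactants):
    C-C: 2 × 359 = 718
    C-H: 8 × 397 = 3176
    Cl-Cl: 1 × 251 = 251
    Σ(broken) = 4145 kJ
  Bonds formed (products):
    C-C: 2 × 359 = 718
    C-Cl: 1 × 319 = 319
    C-H: 7 × 397 = 2779
    H-Cl: 1 × 439 = 439
    Σ(formed) = 4255 kJ
  ΔH_I = 4145 − 4255 = −110 kJ
Reaction II:
  Bonds broken (reactants):
    C-H: 4 × 397 = 1588
    C=C: 1 × 631 = 631
    H-I: 1 × 293 = 293
    Σ(broken) = 2512 kJ
  Bonds formed (products):
    C-C: 1 × 359 = 359
    C-H: 5 × 397 = 1985
    C-I: 1 × 245 = 245
    Σ(formed) = 2589 kJ
  ΔH_II = 2512 − 2589 = −77 kJ
ΔH_I − ΔH_II = −33 kJ, so reaction I has the more negative ΔH; |ΔH_I − ΔH_II| = 33 kJ.

Reaction I, by 33 kJ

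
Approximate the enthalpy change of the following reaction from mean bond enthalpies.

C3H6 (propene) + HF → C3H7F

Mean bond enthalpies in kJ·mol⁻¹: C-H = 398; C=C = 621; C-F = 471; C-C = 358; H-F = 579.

Bonds broken (reactants):
  C-C: 1 × 358 = 358
  C-H: 6 × 398 = 2388
  C=C: 1 × 621 = 621
  H-F: 1 × 579 = 579
  Σ(broken) = 3946 kJ
Bonds formed (products):
  C-C: 2 × 358 = 716
  C-F: 1 × 471 = 471
  C-H: 7 × 398 = 2786
  Σ(formed) = 3973 kJ
ΔH = Σ(broken) − Σ(formed) = 3946 − 3973 = −27 kJ

ΔH ≈ −27 kJ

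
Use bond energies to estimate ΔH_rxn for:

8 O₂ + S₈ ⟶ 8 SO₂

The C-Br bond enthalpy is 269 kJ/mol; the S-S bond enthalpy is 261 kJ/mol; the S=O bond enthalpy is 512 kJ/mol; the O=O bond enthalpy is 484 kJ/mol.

ΔH ≈ −2232 kJ

Bonds broken (reactants):
  O=O: 8 × 484 = 3872
  S-S: 8 × 261 = 2088
  Σ(broken) = 5960 kJ
Bonds formed (products):
  S=O: 16 × 512 = 8192
  Σ(formed) = 8192 kJ
ΔH = Σ(broken) − Σ(formed) = 5960 − 8192 = −2232 kJ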